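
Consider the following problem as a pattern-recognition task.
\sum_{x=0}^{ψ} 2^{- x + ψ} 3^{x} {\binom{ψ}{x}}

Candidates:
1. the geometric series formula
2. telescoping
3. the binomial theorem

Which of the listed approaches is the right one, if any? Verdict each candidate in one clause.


Technique: the binomial theorem — the summand is term x of a binomial expansion in 3 and 2; the whole sum is a single power.
- the geometric series formula: no single multiplier carries one term to the next throughout the sum.
- telescoping — the terms as presented offer no neighboring cancellation — a telescoping rewrite may exist, but the displayed structure does not hand one over.
- the binomial theorem — a fit — the right tool for this form.


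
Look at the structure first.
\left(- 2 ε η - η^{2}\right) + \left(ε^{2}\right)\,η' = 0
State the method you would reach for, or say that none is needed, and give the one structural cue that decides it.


Technique: the homogeneous substitution — the slope's numerator and denominator have matching total degree, so it depends only on η/ε and the ratio substitution collapses it. Rearranged, this also fits the Bernoulli template directly; the homogeneous substitution reads the structure without the rearrangement.


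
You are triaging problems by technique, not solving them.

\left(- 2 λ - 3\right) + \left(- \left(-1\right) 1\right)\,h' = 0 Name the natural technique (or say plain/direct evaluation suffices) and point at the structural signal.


Method: no special technique — solved for the derivative, h never appears on the right — this is a direct integration in λ, not a differential-equations problem at heart.


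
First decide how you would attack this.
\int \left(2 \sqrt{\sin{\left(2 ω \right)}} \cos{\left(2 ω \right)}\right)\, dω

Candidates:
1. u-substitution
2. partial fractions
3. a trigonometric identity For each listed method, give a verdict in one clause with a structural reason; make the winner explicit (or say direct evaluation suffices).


Technique: u-substitution — everything non-trivial happens through the inner expression \sin{\left(2 ω \right)}, and its derivative accounts for the remaining factor up to a constant, so set u = \sin{\left(2 ω \right)}.
- u-substitution: a fit — the right tool for this form.
- partial fractions — the expression is not a ratio of polynomials that decomposes further.
- a trigonometric identity: neither the even-power reduction nor the product-to-sum identity applies to this structure.


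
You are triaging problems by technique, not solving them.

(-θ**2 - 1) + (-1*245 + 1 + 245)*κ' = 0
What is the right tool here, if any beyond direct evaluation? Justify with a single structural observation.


Method: no special technique — the slope is a pure function of θ; integrate both sides and be done.


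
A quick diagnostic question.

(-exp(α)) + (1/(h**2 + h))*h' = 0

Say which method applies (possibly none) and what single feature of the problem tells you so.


Technique: separation of variables — a product of single-variable factors, exp(α) and h**2 + h — the textbook separable form. This doubles as a Bernoulli equation in the unknown as written; dividing and integrating works on it directly.


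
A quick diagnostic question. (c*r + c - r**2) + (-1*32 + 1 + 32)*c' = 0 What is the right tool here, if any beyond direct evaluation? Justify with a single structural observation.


Method: a linear integrating factor — linear in the unknown with genuine forcing: multiply through by the exponential of the integrated coefficient and the left side closes into one derivative.


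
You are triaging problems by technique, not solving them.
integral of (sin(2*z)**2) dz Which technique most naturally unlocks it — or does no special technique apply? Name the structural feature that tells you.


Best approach: a trigonometric identity — sin(2*z)**2 carries an even exponent — trade it for double-angle cosines before integrating.


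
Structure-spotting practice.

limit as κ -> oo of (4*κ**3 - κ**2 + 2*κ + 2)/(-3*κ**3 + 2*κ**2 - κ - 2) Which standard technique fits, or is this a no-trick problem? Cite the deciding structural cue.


Technique: dominant-term comparison — growth-rate triage: the leading powers of κ decide the limit, everything else is noise. l'Hôpital's at-infinity variant applies to the expression viewed as a single quotient; the leading-term comparison is the direct route.


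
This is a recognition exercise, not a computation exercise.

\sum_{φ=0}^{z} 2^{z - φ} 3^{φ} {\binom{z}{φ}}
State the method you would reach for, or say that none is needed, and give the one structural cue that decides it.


Verdict: the binomial theorem — terms weighting {\binom{z}{φ}} against matched powers of 3 and 2 reassemble into (3 + 2)^z by the binomial theorem.


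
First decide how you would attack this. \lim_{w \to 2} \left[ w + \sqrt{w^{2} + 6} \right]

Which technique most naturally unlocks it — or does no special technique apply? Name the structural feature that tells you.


Method: no special technique — no denominator vanishes and nothing blows up at 2: direct substitution is the whole computation.


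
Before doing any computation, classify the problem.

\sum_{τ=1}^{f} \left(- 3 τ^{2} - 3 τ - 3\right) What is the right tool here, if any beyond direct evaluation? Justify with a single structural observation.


Best approach: no special technique — every summand is a constant multiple of a power of τ — apply the standard power-sum identities one degree at a time.


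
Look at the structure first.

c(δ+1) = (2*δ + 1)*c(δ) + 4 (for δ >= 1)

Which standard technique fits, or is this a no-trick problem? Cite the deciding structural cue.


Verdict: a summation factor — it is first-order linear but the coefficient 2*δ + 1 depends on the index, so multiply through by a summation factor to telescope it.


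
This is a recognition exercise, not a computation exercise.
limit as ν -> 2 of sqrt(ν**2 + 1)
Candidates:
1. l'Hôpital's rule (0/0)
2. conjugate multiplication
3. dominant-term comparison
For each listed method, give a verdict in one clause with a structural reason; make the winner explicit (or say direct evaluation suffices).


Diagnosis: no special technique — no denominator vanishes and nothing blows up at 2: direct substitution is the whole computation.
- l'Hôpital's rule (0/0) — substituting the point produces a determinate value, not a 0 over 0 clash.
- conjugate multiplication: the conjugate move applies to radical differences, which this is not.
- dominant-term comparison — no dominant power emerges to decide the limit by degree comparison.


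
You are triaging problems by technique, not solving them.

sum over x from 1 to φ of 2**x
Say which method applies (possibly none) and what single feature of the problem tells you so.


Best approach: the geometric series formula — the ratio of consecutive terms is the constant 2, independent of the index — a geometric sum.


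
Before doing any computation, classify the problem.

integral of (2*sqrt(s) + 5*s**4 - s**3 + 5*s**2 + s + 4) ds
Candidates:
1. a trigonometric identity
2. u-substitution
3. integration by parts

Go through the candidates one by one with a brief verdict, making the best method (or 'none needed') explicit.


Technique: no special technique — a term-by-term power-rule job in s; no substitution or rearrangement earns its keep here.
- a trigonometric identity — there is no trigonometric structure at all — the integrand carries no sine or cosine to rewrite.
- u-substitution — no subexpression of the integrand serves as a whole-integral substitution inner — individual terms may offer their own, but none carries its derivative as a factor of the full integrand; a working change of variable would have to be constructed from outside the expression.
- integration by parts: no split into a nonconstant polynomial times one of the standard kernels — exp, sine, or cosine of a linear argument, or a logarithm — applies here.


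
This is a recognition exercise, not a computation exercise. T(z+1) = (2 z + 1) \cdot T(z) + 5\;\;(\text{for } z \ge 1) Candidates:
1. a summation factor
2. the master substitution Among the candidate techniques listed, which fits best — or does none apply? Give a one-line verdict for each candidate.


Best approach: a summation factor — because the multiplier 2 z + 1 is index-dependent, divide through by its running product and sum the resulting differences.
- a summation factor — applicable, and directly so.
- the master substitution — no fixed divisor shrinks the index between calls.


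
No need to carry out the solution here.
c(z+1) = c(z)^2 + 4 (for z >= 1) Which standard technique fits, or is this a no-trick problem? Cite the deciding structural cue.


Diagnosis: no special technique — the new term depends nonlinearly on the old ones, which disqualifies every superposition-based technique.


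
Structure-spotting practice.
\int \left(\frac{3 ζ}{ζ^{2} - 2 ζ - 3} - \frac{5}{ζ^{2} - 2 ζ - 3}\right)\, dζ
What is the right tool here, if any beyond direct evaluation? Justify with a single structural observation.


Technique: partial fractions — the bottom, ζ^{2} - 2 ζ - 3, comes apart into simple factors, and a proper rational function over split factors decomposes.


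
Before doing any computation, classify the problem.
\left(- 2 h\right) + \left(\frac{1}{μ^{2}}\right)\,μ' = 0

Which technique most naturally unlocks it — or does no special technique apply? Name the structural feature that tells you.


Best approach: separation of variables — all dependence on the two variables factors apart, the defining separable shape. The equation is exact as it stands too — a potential function exists — though separation reads the split structure directly.


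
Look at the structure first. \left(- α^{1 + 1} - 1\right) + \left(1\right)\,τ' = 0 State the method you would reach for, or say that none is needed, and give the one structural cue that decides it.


Technique: no special technique — the slope is a function of α alone, so integrate both sides directly.


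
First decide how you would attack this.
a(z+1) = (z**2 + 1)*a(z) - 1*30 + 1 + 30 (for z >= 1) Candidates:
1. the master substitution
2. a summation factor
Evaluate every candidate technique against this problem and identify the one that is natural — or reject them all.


Diagnosis: a summation factor — first-order linear but the coefficient z**2 + 1 moves with the index — divide by the cumulative product and telescope.
- the master substitution — no fixed divisor shrinks the index between calls.
- a summation factor: a fit — the right tool for this form.


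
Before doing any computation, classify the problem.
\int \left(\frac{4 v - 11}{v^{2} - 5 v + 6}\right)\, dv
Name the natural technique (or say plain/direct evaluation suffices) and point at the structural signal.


Method: partial fractions — rational integrand, reducible denominator v^{2} - 5 v + 6: decompose first, integrate second.


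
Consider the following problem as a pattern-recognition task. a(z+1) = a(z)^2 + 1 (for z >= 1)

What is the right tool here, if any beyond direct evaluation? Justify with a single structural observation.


Technique: no special technique — the new term depends nonlinearly on the old ones, which disqualifies every superposition-based technique.


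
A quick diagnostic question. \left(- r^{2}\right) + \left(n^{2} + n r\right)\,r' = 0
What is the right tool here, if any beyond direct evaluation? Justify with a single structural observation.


Method: the homogeneous substitution — the slope's numerator and denominator share total degree; set v = r/n and the equation drops to separable form. Rewriting — with the variables' roles exchanged where the shape demands it — would expose a Bernoulli structure too; the homogeneous substitution simply reads the degrees directly.


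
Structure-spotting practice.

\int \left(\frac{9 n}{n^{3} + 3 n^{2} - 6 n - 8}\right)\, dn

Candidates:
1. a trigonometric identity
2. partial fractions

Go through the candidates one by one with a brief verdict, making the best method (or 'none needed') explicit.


Verdict: partial fractions — the factorization of n^{3} + 3 n^{2} - 6 n - 8 is the whole battle; after it, each term is a table integral.
- a trigonometric identity: no sine or cosine appears, so there is nothing for a trigonometric identity to act on.
- partial fractions: yes — fits the structure here.


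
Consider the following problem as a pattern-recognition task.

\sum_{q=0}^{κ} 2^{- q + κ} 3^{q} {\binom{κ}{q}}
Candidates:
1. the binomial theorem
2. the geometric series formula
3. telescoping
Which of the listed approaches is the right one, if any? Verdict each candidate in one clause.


Best approach: the binomial theorem — terms weighting {\binom{κ}{q}} against matched powers of 3 and 2 reassemble into (3 + 2)^κ by the binomial theorem.
- the binomial theorem — yes — fits the structure here.
- the geometric series formula — the ratio of consecutive terms depends on the index.
- telescoping — as presented, consecutive terms share no shifted copy to cancel against — no rewrite is on display to change that.


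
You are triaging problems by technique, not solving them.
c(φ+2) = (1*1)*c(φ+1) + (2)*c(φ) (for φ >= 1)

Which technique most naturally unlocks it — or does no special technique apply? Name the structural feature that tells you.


Technique: the characteristic-root method — the recurrence treats every index alike (constant coefficients, no forcing) — precisely the regime where r^φ trials close it.


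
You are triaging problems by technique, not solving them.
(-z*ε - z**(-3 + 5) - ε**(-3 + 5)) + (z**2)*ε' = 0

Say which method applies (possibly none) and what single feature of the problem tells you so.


Method: the homogeneous substitution — the slope's numerator and denominator share total degree; set v = ε/z and the equation drops to separable form.


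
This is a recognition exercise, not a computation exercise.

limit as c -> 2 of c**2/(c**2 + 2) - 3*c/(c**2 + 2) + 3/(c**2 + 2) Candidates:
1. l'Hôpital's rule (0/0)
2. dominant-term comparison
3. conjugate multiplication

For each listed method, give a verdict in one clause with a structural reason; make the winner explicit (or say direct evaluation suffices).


Best approach: no special technique — no denominator vanishes and nothing blows up at 2: direct substitution is the whole computation.
- l'Hôpital's rule (0/0) — evaluation at the point is determinate, so the rule has nothing to repair.
- dominant-term comparison: no dominant power emerges to decide the limit by degree comparison.
- conjugate multiplication — the conjugate move applies to radical differences, which this is not.


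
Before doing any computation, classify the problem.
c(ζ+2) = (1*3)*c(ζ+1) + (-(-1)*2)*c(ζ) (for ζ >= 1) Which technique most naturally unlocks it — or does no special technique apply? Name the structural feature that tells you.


Technique: the characteristic-root method — this is the constant-coefficient homogeneous case — the whole solution in ζ reduces to a polynomial's roots.


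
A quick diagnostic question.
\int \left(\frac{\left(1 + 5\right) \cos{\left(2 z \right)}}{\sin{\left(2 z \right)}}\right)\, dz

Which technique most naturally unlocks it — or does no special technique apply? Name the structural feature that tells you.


Diagnosis: u-substitution — collected, the integrand has one factor that is, up to a constant, the derivative of an inner expression the rest depends on — substitute for that inner expression.


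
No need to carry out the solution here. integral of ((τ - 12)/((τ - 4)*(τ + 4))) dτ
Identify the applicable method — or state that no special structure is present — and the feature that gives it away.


Diagnosis: partial fractions — a proper rational integrand whose denominator splits into simpler factors — decompose into partial fractions first.


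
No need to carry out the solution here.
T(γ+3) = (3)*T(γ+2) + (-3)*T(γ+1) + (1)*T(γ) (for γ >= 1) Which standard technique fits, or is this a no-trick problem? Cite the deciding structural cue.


Best approach: the characteristic-root method — shift-invariance with fixed coefficients calls for exponential trials; the characteristic polynomial finds every r^γ.


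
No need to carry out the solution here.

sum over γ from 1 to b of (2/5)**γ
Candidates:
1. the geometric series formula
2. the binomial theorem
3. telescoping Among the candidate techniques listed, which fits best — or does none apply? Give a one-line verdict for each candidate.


Technique: the geometric series formula — term-over-term division gives 2/5 every time — index-free ratio, geometric sum formula applies.
- the geometric series formula: applicable, and directly so.
- the binomial theorem — the summand does not match any term pattern of an expanded binomial power.
- telescoping — as presented, consecutive terms share no shifted copy to cancel against — no rewrite is on display to change that.


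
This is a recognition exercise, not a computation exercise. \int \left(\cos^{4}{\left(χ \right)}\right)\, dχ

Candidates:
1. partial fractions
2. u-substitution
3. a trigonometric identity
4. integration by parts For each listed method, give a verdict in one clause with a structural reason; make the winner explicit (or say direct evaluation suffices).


Verdict: a trigonometric identity — reduce \cos^{4}{\left(χ \right)} with the power-reduction formula and the integral becomes first-degree trigonometry.
- partial fractions — the expression is not a ratio of polynomials that decomposes further.
- u-substitution — no subexpression of the integrand pairs with its own derivative as a factor — individual terms may offer their own substitutions, but any change of variable covering the whole integral would have to be constructed from outside the expression.
- a trigonometric identity — a fit — the right tool for this form.
- integration by parts — not the natural route: no polynomial-kernel product appears — a recursive parts reduction of the trigonometric product exists, but the identity rewrite is direct.


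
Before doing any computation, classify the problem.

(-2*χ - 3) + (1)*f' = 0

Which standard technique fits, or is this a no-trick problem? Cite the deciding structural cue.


Best approach: no special technique — solved for the derivative, no f appears — this is antidifferentiation in χ wearing ODE clothing.


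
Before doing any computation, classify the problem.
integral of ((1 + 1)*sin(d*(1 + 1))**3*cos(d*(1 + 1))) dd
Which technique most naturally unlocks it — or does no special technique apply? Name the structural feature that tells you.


Diagnosis: u-substitution — collected, the integrand has one factor that is, up to a constant, the derivative of an inner expression the rest depends on — substitute for that inner expression.


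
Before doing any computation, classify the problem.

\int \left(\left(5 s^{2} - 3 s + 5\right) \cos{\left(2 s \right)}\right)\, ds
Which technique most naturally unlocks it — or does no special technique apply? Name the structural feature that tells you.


Method: integration by parts — 5 s^{2} - 3 s + 5 dies after finitely many derivatives while \cos{\left(2 s \right)} cycles under integration — the tabular/parts setup.


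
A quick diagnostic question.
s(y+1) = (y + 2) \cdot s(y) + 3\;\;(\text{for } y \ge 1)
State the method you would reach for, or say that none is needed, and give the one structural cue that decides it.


Diagnosis: a summation factor — first-order linear but the coefficient y + 2 moves with the index — divide by the cumulative product and telescope.


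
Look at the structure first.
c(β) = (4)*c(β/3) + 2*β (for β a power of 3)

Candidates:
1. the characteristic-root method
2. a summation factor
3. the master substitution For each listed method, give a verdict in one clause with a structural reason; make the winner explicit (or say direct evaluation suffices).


Verdict: the master substitution — the recursive call is at index β/3 rather than a shift, a divide-and-conquer shape — substituting β = 3^m linearizes it.
- the characteristic-root method: the recursion divides its index rather than shifting it — outside the constant-shift family the root method covers.
- a summation factor: the recursion divides its index rather than shifting it — there is no previous-term chain for a summation factor to telescope.
- the master substitution: applicable, and directly so.


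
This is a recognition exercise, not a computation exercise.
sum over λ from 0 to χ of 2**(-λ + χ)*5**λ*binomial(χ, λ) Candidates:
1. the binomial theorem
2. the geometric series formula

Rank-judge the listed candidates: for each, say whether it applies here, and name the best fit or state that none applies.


Method: the binomial theorem — binomial coefficients against complementary powers of 5 and 2: recognize the binomial expansion and resum.
- the binomial theorem — applicable, and directly so.
- the geometric series formula — dividing successive terms gives an index-dependent quantity, not a constant.


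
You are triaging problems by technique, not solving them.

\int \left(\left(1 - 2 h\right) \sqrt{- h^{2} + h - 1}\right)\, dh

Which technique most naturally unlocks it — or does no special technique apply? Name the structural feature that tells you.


Diagnosis: u-substitution — structure check: outer function, inner expression - h^{2} + h - 1, inner derivative as a factor — the classic u = - h^{2} + h - 1 pattern.


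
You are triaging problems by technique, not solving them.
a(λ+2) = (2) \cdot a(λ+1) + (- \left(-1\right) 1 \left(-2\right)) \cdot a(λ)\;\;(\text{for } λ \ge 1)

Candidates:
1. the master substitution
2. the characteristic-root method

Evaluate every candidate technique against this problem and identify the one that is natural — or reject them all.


Diagnosis: the characteristic-root method — because shifting λ leaves the equation's coefficients unchanged, exponential trials reduce it to algebra.
- the master substitution: the recursive argument is a shift of the index, not a fixed fraction of it.
- the characteristic-root method: a fit — the right tool for this form.


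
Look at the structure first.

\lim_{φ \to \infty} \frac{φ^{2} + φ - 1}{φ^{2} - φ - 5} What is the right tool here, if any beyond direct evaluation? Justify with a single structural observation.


Diagnosis: dominant-term comparison — divide by the highest power of φ present: lower-order terms vanish and the dominant ratio remains. Differentiating the expression as a single quotient would eventually settle it as well; matching dominant growth settles it immediately.


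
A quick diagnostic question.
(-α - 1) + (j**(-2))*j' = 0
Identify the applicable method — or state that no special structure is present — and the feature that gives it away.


Method: separation of variables — one side of the product carries the independent variable, the other the unknown — the textbook separation shape. The cross-partial test also passes here (vacuously, each side single-variable); the potential-function route would work, separation is simply more immediate.


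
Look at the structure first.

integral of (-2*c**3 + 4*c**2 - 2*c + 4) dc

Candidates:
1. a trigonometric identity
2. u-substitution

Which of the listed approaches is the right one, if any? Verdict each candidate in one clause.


Method: no special technique — a term-by-term power-rule job in c; no substitution or rearrangement earns its keep here.
- a trigonometric identity — no sine or cosine appears, so there is nothing for a trigonometric identity to act on.
- u-substitution — no substitution does more than relabel what direct integration already handles.


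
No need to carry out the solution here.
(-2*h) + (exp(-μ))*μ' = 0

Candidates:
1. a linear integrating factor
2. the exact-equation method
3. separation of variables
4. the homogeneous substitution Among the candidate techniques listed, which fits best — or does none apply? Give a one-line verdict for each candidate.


Method: separation of variables — all dependence on the two variables factors apart, the defining separable shape.
- a linear integrating factor: a nonlinear term in the unknown puts this outside the integrating-factor template.
- the exact-equation method — with no real cross-dependence between the variables, the exact-equation machinery is a detour rather than the natural reading.
- separation of variables: applicable, and directly so.
- the homogeneous substitution — the ratio substitution does not collapse this equation.


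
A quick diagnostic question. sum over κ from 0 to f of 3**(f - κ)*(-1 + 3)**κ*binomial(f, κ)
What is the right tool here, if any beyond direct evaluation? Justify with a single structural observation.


Technique: the binomial theorem — the summand is term κ of a binomial expansion in (-1 + 3) and 3; the whole sum is a single power.


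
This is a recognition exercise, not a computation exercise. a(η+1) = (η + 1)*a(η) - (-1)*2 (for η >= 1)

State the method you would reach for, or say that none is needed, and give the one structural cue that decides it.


Best approach: a summation factor — because the multiplier η + 1 is index-dependent, divide through by its running product and sum the resulting differences.


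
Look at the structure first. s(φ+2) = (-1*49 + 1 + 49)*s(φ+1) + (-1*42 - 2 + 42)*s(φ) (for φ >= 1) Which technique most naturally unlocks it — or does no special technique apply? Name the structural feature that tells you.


Technique: the characteristic-root method — fixed numeric weights on consecutive terms and no forcing term added: the root method in its home territory.


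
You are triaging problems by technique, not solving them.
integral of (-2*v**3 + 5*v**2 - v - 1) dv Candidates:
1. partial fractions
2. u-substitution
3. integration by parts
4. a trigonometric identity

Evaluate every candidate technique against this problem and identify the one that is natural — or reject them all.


Diagnosis: no special technique — every term is a constant multiple of a power of v; term-wise power-rule integration needs no preliminary transformation.
- partial fractions — the expression is not a ratio of polynomials that decomposes further.
- u-substitution — any workable substitution here is cosmetic — the integrand is already in directly integrable form.
- integration by parts: parts would only shuffle a directly integrable integrand.
- a trigonometric identity — there is no trigonometric structure at all — the integrand carries no sine or cosine to rewrite.


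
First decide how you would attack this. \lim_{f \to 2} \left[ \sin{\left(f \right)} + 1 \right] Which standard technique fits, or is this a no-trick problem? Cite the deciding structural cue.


Verdict: no special technique — the function is continuous at 2; evaluation is itself the limit, no machinery required.


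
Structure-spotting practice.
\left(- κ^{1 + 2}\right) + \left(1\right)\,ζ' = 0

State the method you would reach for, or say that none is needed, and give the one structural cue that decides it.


Method: no special technique — with ζ absent the equation is not coupled at all: direct integration in κ.


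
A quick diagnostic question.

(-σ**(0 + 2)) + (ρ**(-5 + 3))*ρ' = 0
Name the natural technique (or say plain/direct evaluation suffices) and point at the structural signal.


Diagnosis: separation of variables — solved for the derivative, the right side splits multiplicatively into a function of each variable alone — divide and integrate each side. The cross-partial test also passes here (vacuously, each side single-variable); the potential-function route would work, separation is simply more immediate.


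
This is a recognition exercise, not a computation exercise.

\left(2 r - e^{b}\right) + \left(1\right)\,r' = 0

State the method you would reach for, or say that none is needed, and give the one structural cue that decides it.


Technique: a linear integrating factor — first power of r, nonzero forcing: the integrating-factor recipe applies verbatim with p = 2.


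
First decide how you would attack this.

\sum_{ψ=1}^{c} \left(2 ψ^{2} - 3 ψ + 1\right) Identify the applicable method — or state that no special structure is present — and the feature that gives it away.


Best approach: no special technique — nothing telescopes and nothing is geometric; polynomial terms in ψ sum term by term.


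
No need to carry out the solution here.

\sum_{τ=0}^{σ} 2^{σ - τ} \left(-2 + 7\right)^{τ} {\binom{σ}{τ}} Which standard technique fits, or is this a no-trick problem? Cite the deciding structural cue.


Technique: the binomial theorem — binomial coefficients against complementary powers of (-2 + 7) and 2: recognize the binomial expansion and resum.


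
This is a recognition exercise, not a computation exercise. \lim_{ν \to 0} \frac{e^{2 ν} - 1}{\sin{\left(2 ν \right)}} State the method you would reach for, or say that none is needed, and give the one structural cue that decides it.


Technique: l'Hôpital's rule (0/0) — plug in 0: top and bottom both hit zero, so differentiate each and retry. The standard small-argument limits would also carry it; the rule is the systematic route.


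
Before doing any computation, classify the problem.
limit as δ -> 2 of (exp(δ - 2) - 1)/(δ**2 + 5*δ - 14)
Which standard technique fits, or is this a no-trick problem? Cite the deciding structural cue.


Method: l'Hôpital's rule (0/0) — substituting 2 gives 0 over 0; differentiate top and bottom once and re-evaluate. One could equally expand both pieces locally and compare leading terms; the rule does that in one stroke.


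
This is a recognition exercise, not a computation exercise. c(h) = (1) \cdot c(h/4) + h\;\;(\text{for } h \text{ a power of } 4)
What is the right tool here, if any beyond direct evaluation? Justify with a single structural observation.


Best approach: the master substitution — the argument shrinks by the factor 4, so measure the index on a logarithmic scale and the recursion becomes a shift.


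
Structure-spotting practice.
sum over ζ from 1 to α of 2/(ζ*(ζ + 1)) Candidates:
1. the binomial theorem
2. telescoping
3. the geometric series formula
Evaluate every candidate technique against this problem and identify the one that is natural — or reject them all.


Best approach: telescoping — 2/(ζ*(ζ + 1)) is a collapsed telescope: expand it into simple fractions to see the cancellation.
- the binomial theorem — no binomial coefficients pair with matched powers.
- telescoping — yes, a natural case for it.
- the geometric series formula — the term-to-term ratio drifts with the index — the one thing the geometric formula cannot absorb.


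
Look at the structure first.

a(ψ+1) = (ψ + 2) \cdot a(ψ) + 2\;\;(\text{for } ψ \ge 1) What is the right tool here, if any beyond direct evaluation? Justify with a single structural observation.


Method: a summation factor — one step of memory with a weight ψ + 2 that changes as the index grows — the summation-factor construction is built for this.


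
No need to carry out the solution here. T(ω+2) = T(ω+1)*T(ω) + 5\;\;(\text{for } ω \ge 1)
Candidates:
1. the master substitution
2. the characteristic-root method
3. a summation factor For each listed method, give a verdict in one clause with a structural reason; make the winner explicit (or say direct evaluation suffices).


Best approach: no special technique — the update rule curves (it is not linear in the unknown sequence), so no superposition-based closed form attaches — iterate or study it directly.
- the master substitution: with no divided-index recursive call, reindexing by powers of a base buys nothing.
- the characteristic-root method: nonlinearity rules out exponential-mode superposition from the start.
- a summation factor: the recursion is nonlinear — outside the first-order linear family a summation factor addresses.


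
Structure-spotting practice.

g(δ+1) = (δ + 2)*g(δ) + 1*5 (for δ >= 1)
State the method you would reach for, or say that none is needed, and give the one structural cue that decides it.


Method: a summation factor — first-order, linear, moving coefficient δ + 2: the discrete analogue of an integrating factor handles it.


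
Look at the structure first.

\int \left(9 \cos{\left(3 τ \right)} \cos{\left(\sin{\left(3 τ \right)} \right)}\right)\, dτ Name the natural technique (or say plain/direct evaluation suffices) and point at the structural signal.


Best approach: u-substitution — everything non-trivial happens through the inner expression \sin{\left(3 τ \right)}, and its derivative accounts for the remaining factor up to a constant, so set u = \sin{\left(3 τ \right)}.


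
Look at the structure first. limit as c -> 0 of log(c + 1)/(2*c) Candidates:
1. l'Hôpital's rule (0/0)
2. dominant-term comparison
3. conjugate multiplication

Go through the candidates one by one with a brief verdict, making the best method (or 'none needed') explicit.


Best approach: l'Hôpital's rule (0/0) — the 0/0 form at 0 is the signature situation for l'Hôpital's rule. Known elementary limits would finish this too — the rule just bypasses the case analysis.
- l'Hôpital's rule (0/0) — a fit — the right tool for this form.
- dominant-term comparison: this limit is not decided by comparing polynomial growth at infinity.
- conjugate multiplication — there are no radicals in tension whose conjugate would simplify matters.


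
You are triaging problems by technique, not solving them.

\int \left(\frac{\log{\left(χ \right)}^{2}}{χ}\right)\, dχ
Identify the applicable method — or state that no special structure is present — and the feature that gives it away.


Best approach: u-substitution — collected, the integrand has one factor that is, up to a constant, the derivative of an inner expression the rest depends on — substitute for that inner expression.


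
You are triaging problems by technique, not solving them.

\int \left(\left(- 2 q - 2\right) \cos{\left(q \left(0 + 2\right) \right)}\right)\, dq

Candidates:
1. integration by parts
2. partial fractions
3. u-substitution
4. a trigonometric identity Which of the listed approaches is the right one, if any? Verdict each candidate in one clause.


Method: integration by parts — the integrand splits as - 2 q - 2 times \cos{\left(q \left(0 + 2\right) \right)} — repeatedly differentiating the polynomial part kills it, which is the parts ladder.
- integration by parts — a fit — the right tool for this form.
- partial fractions: there is no rational-function structure to decompose.
- u-substitution — no subexpression of the integrand serves as a whole-integral substitution inner — individual terms may offer their own, but none carries its derivative as a factor of the full integrand; a working change of variable would have to be constructed from outside the expression.
- a trigonometric identity — the trigonometric factor has no even power to reduce and no cross-frequency product to convert — the standard power-reduction and product-to-sum identities do not engage it.


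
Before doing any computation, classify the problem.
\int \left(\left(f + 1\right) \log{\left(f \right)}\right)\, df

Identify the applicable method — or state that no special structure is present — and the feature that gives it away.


Technique: integration by parts — with u = \log{\left(f \right)} the logarithm disappears after one differentiation, leaving a power-rule integral.


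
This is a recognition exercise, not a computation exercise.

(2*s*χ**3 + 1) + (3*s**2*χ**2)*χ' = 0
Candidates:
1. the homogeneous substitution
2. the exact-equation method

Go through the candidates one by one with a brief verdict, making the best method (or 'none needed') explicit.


Verdict: the exact-equation method — 2*s*χ**3 + 1 and 3*s**2*χ**2 pass the exactness check on the nose, so no integrating factor in s or χ is needed at all.
- the homogeneous substitution: the ratio substitution does not collapse this equation.
- the exact-equation method: yes, a natural case for it.


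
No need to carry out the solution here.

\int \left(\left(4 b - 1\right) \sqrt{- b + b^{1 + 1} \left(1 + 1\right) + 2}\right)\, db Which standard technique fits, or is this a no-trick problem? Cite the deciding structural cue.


Best approach: u-substitution — everything non-trivial happens through the inner expression (- b + b^{1 + 1} \left(1 + 1\right) + 2), and its derivative accounts for the remaining factor up to a constant, so set u = (- b + b^{1 + 1} \left(1 + 1\right) + 2).


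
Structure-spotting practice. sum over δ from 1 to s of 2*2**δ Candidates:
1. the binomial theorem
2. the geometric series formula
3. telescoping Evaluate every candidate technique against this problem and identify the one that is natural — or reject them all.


Verdict: the geometric series formula — each summand is the previous one scaled by 2; that constant multiplier is itself the geometric structure.
- the binomial theorem — there is no sum-raised-to-a-power identity hiding in these terms.
- the geometric series formula: applicable, and directly so.
- telescoping: as presented, consecutive terms share no shifted copy to cancel against — no rewrite is on display to change that.


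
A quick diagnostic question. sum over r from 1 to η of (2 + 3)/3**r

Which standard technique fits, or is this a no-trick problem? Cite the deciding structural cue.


Method: the geometric series formula — consecutive terms stand in a fixed index-free ratio — the geometric sum formula closes it.


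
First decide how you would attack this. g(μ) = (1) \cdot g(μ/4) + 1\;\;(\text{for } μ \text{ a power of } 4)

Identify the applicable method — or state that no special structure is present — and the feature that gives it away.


Verdict: the master substitution — treat m = log base 4 of μ as the new clock: one recursion step advances m by one while μ scales by 4.


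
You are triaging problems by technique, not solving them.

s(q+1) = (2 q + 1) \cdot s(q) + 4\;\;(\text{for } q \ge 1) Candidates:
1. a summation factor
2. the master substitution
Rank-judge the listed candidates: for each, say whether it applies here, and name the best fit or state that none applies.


Method: a summation factor — rescale the sequence by the product of the weights 2 q + 1 so far — the recurrence collapses to a plain running sum.
- a summation factor: applicable, and directly so.
- the master substitution — the recursion steps by a constant offset, so exponential reindexing is pointless.


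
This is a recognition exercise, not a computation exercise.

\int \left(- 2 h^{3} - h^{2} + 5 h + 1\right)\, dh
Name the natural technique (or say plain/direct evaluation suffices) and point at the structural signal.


Verdict: no special technique — a term-by-term power-rule job in h; no substitution or rearrangement earns its keep here.


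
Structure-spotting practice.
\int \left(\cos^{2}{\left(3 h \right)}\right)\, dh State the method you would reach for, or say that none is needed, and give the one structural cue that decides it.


Best approach: a trigonometric identity — reduce \cos^{2}{\left(3 h \right)} with the power-reduction formula and the integral becomes first-degree trigonometry.


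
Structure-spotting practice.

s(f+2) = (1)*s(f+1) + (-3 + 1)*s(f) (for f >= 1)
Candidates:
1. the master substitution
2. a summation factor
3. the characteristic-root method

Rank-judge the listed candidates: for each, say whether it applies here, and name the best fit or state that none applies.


Technique: the characteristic-root method — fixed numeric weights on consecutive terms and no forcing term added: the root method in its home territory.
- the master substitution — with no divided-index recursive call, reindexing by powers of a base buys nothing.
- a summation factor — a summation factor telescopes one-step recursions; this one carries higher-order memory.
- the characteristic-root method: applicable, and directly so.
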